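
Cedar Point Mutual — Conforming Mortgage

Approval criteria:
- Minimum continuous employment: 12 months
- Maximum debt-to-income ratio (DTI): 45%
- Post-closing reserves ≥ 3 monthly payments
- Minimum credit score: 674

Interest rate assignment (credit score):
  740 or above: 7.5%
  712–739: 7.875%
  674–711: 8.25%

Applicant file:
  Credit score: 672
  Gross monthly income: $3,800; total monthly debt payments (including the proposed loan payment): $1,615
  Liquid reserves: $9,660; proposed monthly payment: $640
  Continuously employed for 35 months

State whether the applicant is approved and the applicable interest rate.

Credit score 672 < 674 (below minimum)
Debt-to-income = 1,615/3,800 = 42.5% — meets 45% limit
Reserves: 9,660 ÷ 640 = 15.1 months (meets 3-month minimum)
Employment 35 ≥ 12 months
Not all requirements met → denied.

Denied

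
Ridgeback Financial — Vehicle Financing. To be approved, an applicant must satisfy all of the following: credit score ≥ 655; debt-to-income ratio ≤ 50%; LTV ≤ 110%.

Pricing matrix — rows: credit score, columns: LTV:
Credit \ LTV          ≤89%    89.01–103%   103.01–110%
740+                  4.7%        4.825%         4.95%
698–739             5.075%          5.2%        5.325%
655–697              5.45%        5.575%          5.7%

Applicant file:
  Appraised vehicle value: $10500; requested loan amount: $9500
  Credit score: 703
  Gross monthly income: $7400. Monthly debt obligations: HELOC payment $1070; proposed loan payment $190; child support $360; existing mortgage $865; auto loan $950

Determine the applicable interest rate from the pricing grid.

Credit score 703 ≥ 655; Total monthly debts = (1,070 + 190 + 360 + 865 + 950) = 3,435. DTI: 3,435 ÷ 7,400 = 46.4%, within the 50% cap
LTV = 9,500/10,500 = 90.5% ≤ 110%
Credit 703 → row 698–739; LTV 90.5% → column 89.01–103%. Grid cell → 5.2%.

5.2%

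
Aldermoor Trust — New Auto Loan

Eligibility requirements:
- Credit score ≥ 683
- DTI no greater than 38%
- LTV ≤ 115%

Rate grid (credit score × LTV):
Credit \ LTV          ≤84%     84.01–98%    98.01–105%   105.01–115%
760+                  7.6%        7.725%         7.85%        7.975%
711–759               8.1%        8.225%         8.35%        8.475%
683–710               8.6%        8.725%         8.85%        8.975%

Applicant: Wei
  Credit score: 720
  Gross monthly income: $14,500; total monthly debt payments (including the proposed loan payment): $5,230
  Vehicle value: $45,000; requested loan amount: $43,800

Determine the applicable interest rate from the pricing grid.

Credit score 720 ≥ 683; DTI = 5,230/14,500 = 36.1% ≤ 38%
LTV = 43,800/45,000 = 97.3% ≤ 115%
Score 720 is in the 711–759 band; LTV 97.3% is in the 84.01–98% band → 8.225%.

8.225%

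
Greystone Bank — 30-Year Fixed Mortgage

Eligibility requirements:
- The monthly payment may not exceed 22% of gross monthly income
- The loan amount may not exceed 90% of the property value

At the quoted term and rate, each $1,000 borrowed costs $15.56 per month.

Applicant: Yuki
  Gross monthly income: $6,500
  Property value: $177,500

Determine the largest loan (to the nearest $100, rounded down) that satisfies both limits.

$91,900

Payment cap: 22% × $6,500 = $1,430/month.
At $15.56 per $1,000, that supports 1,430/15.56 × 1,000 ≈ $91,902 → $91,900.
LTV cap: 90% × $177,500 = $159,750 → $159,700.
Binding constraint: payment-to-income.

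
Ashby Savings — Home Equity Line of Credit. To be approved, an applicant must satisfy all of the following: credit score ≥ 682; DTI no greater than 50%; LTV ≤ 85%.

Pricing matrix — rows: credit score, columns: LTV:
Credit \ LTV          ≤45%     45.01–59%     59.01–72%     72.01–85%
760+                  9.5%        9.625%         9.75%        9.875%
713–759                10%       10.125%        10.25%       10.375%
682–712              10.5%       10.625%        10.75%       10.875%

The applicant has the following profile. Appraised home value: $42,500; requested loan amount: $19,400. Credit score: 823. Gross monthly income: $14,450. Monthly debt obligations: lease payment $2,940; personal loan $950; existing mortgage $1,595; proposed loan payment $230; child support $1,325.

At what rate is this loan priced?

Credit score 823 ≥ 682; Total monthly debts = (2,940 + 950 + 1,595 + 230 + 1,325) = 7,040. DTI = 7,040/14,450 = 48.7% ≤ 50%
Loan-to-value = 19,400/42,500 = 45.6% — pass (85% max)
Score 823 is in the 760+ band; LTV 45.6% is in the 45.01–59% band → 9.625%.

9.625%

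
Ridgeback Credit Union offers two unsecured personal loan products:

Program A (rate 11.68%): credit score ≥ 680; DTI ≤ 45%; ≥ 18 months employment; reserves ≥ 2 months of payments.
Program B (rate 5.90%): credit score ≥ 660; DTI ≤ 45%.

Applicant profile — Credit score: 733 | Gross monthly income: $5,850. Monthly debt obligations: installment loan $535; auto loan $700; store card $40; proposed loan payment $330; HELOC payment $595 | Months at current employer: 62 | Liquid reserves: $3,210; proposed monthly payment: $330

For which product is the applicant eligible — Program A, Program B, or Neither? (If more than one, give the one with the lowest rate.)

Total debts = (535 + 700 + 40 + 330 + 595) = 2,200; DTI = 2,200/5,850 = 37.6%.
Reserves = 3,210/330 = 9.7 months.
Program A: score 733 ≥ 680; DTI 37.6% ≤ 45%; employment 62 ≥ 18 mo; reserves 9.7 ≥ 2 mo → qualifies.
Program B: score 733 ≥ 660; DTI 37.6% ≤ 45% → qualifies.
Qualifying: Program A, Program B. Lowest rate is 5.90% → Program B.

Program B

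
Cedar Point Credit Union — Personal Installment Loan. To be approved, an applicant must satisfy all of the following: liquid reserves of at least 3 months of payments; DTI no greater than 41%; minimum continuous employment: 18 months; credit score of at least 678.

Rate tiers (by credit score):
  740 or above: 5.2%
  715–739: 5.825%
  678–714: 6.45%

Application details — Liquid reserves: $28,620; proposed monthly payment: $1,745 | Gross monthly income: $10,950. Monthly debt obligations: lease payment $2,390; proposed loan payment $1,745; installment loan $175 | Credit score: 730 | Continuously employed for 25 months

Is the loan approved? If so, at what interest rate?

Credit score 730 ≥ 678 (meets minimum)
Liquid reserves cover 28,620/1,745 = 16.4 months — ≥ 3 required
Employment 25 ≥ 18 months
Total monthly debts = (2,390 + 1,745 + 175) = 4,310. DTI: 4,310 ÷ 10,950 = 39.4%, within the 41% cap
All requirements met. Score 730 falls in the 715–739 tier → 5.825%.

Approved at 5.825%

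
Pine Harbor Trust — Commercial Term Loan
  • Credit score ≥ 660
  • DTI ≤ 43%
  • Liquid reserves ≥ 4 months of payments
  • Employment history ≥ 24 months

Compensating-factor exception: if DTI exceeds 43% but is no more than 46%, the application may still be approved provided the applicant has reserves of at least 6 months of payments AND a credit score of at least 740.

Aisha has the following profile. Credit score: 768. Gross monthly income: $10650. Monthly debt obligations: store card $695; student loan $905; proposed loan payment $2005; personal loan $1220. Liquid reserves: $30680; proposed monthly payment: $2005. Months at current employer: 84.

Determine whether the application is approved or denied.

Credit score 768 ≥ 660 (meets base)
Total debts = (695 + 905 + 2,005 + 1,220) = 4,825. DTI = 4,825/10,650 = 45.3% > 43% — standard DTI limit exceeded.
Reserves: 30,680 ÷ 2,005 = 15.3 months (meets 4-month minimum)
Employment 84 ≥ 24 months
45.3% falls in the override range (43%–46%), so the compensating-factor test applies.
Reserves 15.3 ≥ 6 months; credit score 768 ≥ 740.
Both compensating conditions met → exception applies.

Approved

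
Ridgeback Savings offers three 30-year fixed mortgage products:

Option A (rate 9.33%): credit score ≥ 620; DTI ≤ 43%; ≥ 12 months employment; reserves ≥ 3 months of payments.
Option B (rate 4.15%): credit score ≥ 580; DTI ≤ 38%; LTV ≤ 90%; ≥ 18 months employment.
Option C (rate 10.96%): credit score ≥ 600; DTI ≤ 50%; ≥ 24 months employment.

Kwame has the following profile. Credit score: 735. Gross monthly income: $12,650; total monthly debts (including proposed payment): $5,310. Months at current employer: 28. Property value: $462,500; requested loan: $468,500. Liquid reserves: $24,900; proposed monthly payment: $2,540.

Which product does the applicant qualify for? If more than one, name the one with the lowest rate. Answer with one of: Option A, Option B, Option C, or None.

DTI = 5,310/12,650 = 42%.
LTV = 468,500/462,500 = 101.3%.
Reserves = 24,900/2,540 = 9.8 months.
Option A: score 735 ≥ 620; DTI 42% ≤ 43%; employment 28 ≥ 12 mo; reserves 9.8 ≥ 3 mo → qualifies.
Option B: score 735 ≥ 580; DTI 42% > 38%; LTV 101.3% > 90%; employment 28 ≥ 18 mo → does not qualify.
Option C: score 735 ≥ 600; DTI 42% ≤ 50%; employment 28 ≥ 24 mo → qualifies.
Qualifying: Option A, Option C. Lowest rate is 9.33% → Option A.

Option A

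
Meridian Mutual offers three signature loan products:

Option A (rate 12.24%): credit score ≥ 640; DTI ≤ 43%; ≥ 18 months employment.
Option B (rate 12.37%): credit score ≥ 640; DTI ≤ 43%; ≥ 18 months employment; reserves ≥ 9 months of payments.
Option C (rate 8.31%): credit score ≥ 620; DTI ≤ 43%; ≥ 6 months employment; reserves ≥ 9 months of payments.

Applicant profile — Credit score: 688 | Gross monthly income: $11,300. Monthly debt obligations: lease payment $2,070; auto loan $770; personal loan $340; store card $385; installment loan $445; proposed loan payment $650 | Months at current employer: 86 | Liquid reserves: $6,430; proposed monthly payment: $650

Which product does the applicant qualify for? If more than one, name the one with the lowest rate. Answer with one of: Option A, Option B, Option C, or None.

Total debts = (2,070 + 770 + 340 + 385 + 445 + 650) = 4,660; DTI = 4,660/11,300 = 41.2%.
Reserves = 6,430/650 = 9.9 months.
Option A: score 688 ≥ 640; DTI 41.2% ≤ 43%; employment 86 ≥ 18 mo → qualifies.
Option B: score 688 ≥ 640; DTI 41.2% ≤ 43%; employment 86 ≥ 18 mo; reserves 9.9 ≥ 9 mo → qualifies.
Option C: score 688 ≥ 620; DTI 41.2% ≤ 43%; employment 86 ≥ 6 mo; reserves 9.9 ≥ 9 mo → qualifies.
Qualifying: Option A, Option B, Option C. Lowest rate is 8.31% → Option C.

Option C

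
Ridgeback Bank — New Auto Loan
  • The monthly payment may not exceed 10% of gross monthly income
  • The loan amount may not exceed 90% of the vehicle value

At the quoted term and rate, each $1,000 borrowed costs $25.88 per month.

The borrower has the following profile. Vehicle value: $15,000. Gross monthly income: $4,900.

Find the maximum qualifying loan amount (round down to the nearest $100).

$13,500

Payment cap: 10% × $4,900 = $490/month.
At $25.88 per $1,000, that supports 490/25.88 × 1,000 ≈ $18,933 → $18,900.
LTV cap: 90% × $15,000 = $13,500 → $13,500.
Binding constraint: loan-to-value.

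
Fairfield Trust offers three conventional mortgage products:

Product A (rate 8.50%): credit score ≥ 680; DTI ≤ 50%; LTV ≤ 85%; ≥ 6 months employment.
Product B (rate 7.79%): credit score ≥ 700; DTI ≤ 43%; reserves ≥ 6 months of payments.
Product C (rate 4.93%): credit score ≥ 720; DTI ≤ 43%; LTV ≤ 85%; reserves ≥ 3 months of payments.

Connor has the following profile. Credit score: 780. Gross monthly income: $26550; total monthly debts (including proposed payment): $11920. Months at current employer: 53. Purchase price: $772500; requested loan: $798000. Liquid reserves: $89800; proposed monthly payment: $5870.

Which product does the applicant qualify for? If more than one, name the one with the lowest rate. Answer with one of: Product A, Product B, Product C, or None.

DTI = 11,920/26,550 = 44.9%.
LTV = 798,000/772,500 = 103.3%.
Reserves = 89,800/5,870 = 15.3 months.
Product A: score 780 ≥ 680; DTI 44.9% ≤ 50%; LTV 103.3% > 85%; employment 53 ≥ 6 mo → does not qualify.
Product B: score 780 ≥ 700; DTI 44.9% > 43%; reserves 15.3 ≥ 6 mo → does not qualify.
Product C: score 780 ≥ 720; DTI 44.9% > 43%; LTV 103.3% > 85%; reserves 15.3 ≥ 3 mo → does not qualify.

None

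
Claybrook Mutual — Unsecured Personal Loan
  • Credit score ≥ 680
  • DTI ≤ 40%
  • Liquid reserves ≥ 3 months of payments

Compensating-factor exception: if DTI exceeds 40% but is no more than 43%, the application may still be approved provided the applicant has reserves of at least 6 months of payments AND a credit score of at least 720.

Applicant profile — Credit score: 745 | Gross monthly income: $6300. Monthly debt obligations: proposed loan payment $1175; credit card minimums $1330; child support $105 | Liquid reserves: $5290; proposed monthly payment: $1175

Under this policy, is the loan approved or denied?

Credit score 745 ≥ 680 (meets base)
Total debts = (1,175 + 1,330 + 105) = 2,610. DTI = 2,610/6,300 = 41.4% > 40% — standard DTI limit exceeded.
Reserves = 5,290/1,175 = 4.5 months ≥ 3
DTI 41.4% is within the 40%–43% exception band; checking compensating factors.
Override check — reserves: 4.5 mo (short of 6); score: 745 (ok).
Override conditions not both satisfied; exception does not apply.

Denied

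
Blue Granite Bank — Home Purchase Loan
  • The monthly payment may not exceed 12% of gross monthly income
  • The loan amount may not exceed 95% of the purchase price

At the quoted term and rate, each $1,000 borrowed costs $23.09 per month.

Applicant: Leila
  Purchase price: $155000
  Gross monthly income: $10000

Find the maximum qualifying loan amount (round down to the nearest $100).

$51,900

Payment cap: 12% × $10,000 = $1,200/month.
At $23.09 per $1,000, that supports 1,200/23.09 × 1,000 ≈ $51,970 → $51,900.
LTV cap: 95% × $155,000 = $147,250 → $147,200.
Binding constraint: payment-to-income.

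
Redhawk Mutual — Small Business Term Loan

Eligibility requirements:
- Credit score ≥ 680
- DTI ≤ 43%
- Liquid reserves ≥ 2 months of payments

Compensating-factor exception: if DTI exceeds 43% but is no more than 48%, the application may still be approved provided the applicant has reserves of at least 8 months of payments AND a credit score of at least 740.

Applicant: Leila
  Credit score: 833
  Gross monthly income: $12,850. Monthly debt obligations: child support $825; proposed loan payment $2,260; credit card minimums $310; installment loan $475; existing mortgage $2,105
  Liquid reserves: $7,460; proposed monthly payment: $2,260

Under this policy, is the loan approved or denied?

Credit score 833 ≥ 680 (meets base)
Total debts = (825 + 2,260 + 310 + 475 + 2,105) = 5,975. DTI: 5,975 ÷ 12,850 = 46.5%, over the 43% base limit.
Reserves = 7,460/2,260 = 3.3 months ≥ 2
DTI 46.5% is within the 43%–48% exception band; checking compensating factors.
Reserves 3.3 < 8 months; credit score 833 ≥ 740.
Override conditions not both satisfied; exception does not apply.

Denied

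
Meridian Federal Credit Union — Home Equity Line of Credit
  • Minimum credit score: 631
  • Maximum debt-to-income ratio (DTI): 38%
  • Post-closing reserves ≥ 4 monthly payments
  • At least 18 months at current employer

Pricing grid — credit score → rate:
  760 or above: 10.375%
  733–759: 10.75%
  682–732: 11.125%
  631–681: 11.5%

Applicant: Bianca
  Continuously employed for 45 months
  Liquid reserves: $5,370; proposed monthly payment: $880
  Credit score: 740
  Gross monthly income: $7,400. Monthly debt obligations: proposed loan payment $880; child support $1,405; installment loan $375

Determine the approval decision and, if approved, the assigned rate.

Credit score 740 ≥ 631 (meets minimum)
Total monthly debts = (880 + 1,405 + 375) = 2,660. Debt-to-income = 2,660/7,400 = 35.9% — meets 38% limit
Employment 45 ≥ 18 months
Reserves = 5,370/880 = 6.1 months ≥ 4
All requirements met. Score 740 falls in the 733–759 tier → 10.75%.

Approved at 10.75%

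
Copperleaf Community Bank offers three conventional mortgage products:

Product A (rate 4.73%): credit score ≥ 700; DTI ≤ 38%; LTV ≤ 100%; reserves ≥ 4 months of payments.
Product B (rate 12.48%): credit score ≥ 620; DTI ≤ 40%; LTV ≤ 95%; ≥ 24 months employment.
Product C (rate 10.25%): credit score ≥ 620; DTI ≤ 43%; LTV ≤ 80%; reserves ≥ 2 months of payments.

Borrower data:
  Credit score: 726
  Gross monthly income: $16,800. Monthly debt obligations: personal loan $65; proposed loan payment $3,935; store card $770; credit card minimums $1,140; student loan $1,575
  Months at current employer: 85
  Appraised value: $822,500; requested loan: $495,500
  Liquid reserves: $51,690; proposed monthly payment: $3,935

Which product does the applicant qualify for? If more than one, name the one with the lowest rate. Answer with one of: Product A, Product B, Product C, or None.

Total debts = (65 + 3,935 + 770 + 1,140 + 1,575) = 7,485; DTI = 7,485/16,800 = 44.6%.
LTV = 495,500/822,500 = 60.2%.
Reserves = 51,690/3,935 = 13.1 months.
Product A: score 726 ≥ 700; DTI 44.6% > 38%; LTV 60.2% ≤ 100%; reserves 13.1 ≥ 4 mo → does not qualify.
Product B: score 726 ≥ 620; DTI 44.6% > 40%; LTV 60.2% ≤ 95%; employment 85 ≥ 24 mo → does not qualify.
Product C: score 726 ≥ 620; DTI 44.6% > 43%; LTV 60.2% ≤ 80%; reserves 13.1 ≥ 2 mo → does not qualify.

None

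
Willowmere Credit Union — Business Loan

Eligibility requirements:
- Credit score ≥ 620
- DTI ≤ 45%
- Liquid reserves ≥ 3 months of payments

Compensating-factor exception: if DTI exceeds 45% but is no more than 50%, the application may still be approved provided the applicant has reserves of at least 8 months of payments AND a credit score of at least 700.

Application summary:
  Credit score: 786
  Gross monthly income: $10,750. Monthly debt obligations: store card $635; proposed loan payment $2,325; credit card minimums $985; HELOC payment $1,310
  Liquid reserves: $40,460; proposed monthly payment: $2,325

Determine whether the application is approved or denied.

Approved

Credit score 786 ≥ 620 (meets base)
Total debts = (635 + 2,325 + 985 + 1,310) = 5,255. DTI: 5,255 ÷ 10,750 = 48.9%, over the 45% base limit.
Reserves: 40,460 ÷ 2,325 = 17.4 months (meets 3-month minimum)
DTI 48.9% is within the 45%–50% exception band; checking compensating factors.
Override check — reserves: 17.4 mo (ok); score: 786 (ok).
Both override conditions satisfied; DTI exception granted.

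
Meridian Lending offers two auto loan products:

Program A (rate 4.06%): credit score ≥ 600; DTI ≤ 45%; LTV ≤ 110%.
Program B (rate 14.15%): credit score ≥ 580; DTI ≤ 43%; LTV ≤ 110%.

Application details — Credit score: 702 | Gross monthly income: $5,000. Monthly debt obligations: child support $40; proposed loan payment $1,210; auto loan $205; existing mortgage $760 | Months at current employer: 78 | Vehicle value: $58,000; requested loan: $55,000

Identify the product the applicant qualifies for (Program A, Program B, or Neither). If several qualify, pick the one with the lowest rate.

Total debts = (40 + 1,210 + 205 + 760) = 2,215; DTI = 2,215/5,000 = 44.3%.
LTV = 55,000/58,000 = 94.8%.
Program A: score 702 ≥ 600; DTI 44.3% ≤ 45%; LTV 94.8% ≤ 110% → qualifies.
Program B: score 702 ≥ 580; DTI 44.3% > 43%; LTV 94.8% ≤ 110% → does not qualify.

Program A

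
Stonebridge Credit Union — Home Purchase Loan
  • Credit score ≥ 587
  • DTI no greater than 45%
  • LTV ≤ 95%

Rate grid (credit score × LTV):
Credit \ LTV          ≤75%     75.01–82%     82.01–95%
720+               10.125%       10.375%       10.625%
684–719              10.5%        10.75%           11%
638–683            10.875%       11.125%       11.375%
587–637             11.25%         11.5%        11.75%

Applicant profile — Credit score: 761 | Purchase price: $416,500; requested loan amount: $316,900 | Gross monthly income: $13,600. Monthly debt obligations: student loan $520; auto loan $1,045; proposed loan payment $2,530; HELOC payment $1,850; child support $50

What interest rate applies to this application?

10.375%

Credit score 761 ≥ 587; Total monthly debts = (520 + 1,045 + 2,530 + 1,850 + 50) = 5,995. Debt-to-income = 5,995/13,600 = 44.1% — meets 45% limit
Loan-to-value = 316,900/416,500 = 76.1% — pass (95% max)
Row: 761 falls in 720+. Column: 76.1% falls in 75.01–82%. Rate = 10.375%.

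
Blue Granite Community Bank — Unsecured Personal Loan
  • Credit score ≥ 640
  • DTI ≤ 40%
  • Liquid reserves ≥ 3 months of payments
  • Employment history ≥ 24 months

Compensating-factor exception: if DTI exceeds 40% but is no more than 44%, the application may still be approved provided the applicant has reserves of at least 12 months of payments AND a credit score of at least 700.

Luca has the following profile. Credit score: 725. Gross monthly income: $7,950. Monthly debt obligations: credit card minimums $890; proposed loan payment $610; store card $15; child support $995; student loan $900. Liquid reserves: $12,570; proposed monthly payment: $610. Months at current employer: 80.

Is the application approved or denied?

Approved

Credit score 725 ≥ 640 (meets base)
Total debts = (890 + 610 + 15 + 995 + 900) = 3,410. DTI = 3,410/7,950 = 42.9% > 40% — standard DTI limit exceeded.
Liquid reserves cover 12,570/610 = 20.6 months — ≥ 3 required
Employment 80 ≥ 24 months
42.9% falls in the override range (40%–44%), so the compensating-factor test applies.
Reserves 20.6 ≥ 12 months; credit score 725 ≥ 700.
Both compensating conditions met → exception applies.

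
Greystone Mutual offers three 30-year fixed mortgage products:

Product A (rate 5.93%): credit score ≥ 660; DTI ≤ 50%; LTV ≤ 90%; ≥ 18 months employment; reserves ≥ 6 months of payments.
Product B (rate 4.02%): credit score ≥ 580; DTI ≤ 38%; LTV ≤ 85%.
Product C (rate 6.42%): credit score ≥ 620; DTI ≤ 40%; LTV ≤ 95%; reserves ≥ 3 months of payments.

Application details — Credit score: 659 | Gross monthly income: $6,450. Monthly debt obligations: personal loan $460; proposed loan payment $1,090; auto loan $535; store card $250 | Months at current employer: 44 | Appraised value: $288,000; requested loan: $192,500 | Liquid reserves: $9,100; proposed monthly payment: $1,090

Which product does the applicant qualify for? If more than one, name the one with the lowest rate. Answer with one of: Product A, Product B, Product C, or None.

Total debts = (460 + 1,090 + 535 + 250) = 2,335; DTI = 2,335/6,450 = 36.2%.
LTV = 192,500/288,000 = 66.8%.
Reserves = 9,100/1,090 = 8.3 months.
Product A: score 659 < 660; DTI 36.2% ≤ 50%; LTV 66.8% ≤ 90%; employment 44 ≥ 18 mo; reserves 8.3 ≥ 6 mo → does not qualify.
Product B: score 659 ≥ 580; DTI 36.2% ≤ 38%; LTV 66.8% ≤ 85% → qualifies.
Product C: score 659 ≥ 620; DTI 36.2% ≤ 40%; LTV 66.8% ≤ 95%; reserves 8.3 ≥ 3 mo → qualifies.
Qualifying: Product B, Product C. Lowest rate is 4.02% → Product B.

Product B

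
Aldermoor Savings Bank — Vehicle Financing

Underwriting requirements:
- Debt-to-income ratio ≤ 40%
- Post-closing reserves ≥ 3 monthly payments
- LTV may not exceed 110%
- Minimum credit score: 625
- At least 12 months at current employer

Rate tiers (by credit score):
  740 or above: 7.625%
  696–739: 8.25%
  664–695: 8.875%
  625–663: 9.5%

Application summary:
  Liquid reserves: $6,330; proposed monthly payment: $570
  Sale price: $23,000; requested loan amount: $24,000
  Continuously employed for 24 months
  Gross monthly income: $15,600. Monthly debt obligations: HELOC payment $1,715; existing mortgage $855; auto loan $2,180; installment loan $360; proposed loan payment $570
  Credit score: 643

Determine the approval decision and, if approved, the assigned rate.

Credit score 643 ≥ 625 (meets minimum)
Total monthly debts = (1,715 + 855 + 2,180 + 360 + 570) = 5,680. DTI = 5,680/15,600 = 36.4% ≤ 40%
Reserves = 6,330/570 = 11.1 months ≥ 3
Employment 24 ≥ 12 months
Loan-to-value = 24,000/23,000 = 104.3% — pass (110% max)
All requirements met. Score 643 falls in the 625–663 tier → 9.5%.

Approved at 9.5%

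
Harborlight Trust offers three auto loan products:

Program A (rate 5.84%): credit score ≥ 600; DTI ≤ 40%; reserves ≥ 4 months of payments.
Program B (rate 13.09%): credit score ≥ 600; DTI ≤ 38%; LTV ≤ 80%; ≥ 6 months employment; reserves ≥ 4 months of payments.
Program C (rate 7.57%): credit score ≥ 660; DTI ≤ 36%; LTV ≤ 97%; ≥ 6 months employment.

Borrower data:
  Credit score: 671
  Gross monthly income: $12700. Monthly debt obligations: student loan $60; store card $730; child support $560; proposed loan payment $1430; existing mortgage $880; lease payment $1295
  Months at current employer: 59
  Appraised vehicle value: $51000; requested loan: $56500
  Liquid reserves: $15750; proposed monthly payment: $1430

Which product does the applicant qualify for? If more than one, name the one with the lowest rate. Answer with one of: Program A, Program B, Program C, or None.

Program A

Total debts = (60 + 730 + 560 + 1,430 + 880 + 1,295) = 4,955; DTI = 4,955/12,700 = 39%.
LTV = 56,500/51,000 = 110.8%.
Reserves = 15,750/1,430 = 11.0 months.
Program A: score 671 ≥ 600; DTI 39% ≤ 40%; reserves 11.0 ≥ 4 mo → qualifies.
Program B: score 671 ≥ 600; DTI 39% > 38%; LTV 110.8% > 80%; employment 59 ≥ 6 mo; reserves 11.0 ≥ 4 mo → does not qualify.
Program C: score 671 ≥ 660; DTI 39% > 36%; LTV 110.8% > 97%; employment 59 ≥ 6 mo → does not qualify.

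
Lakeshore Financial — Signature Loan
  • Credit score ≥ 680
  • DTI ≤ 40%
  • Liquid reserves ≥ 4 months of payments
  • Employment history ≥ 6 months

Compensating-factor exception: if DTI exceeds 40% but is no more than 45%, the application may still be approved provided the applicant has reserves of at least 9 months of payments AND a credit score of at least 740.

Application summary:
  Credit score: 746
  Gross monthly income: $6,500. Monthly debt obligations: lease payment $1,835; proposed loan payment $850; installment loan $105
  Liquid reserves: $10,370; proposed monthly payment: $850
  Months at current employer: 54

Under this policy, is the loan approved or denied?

Credit score 746 ≥ 680 (meets base)
Total debts = (1,835 + 850 + 105) = 2,790. DTI = 2,790/6,500 = 42.9% > 40% — standard DTI limit exceeded.
Reserves: 10,370 ÷ 850 = 12.2 months (meets 4-month minimum)
Employment 54 ≥ 6 months
DTI 42.9% is within the 40%–45% exception band; checking compensating factors.
Reserves 12.2 ≥ 9 months; credit score 746 ≥ 740.
Both compensating conditions met → exception applies.

Approved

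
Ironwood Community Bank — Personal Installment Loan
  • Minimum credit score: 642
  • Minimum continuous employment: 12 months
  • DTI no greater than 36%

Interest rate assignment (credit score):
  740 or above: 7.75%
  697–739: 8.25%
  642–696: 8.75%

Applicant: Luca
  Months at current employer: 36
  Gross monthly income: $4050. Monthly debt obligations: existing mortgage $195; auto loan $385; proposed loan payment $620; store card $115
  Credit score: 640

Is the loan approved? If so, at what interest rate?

Credit score 640 < 642 (below minimum)
Employment 36 ≥ 12 months
Total monthly debts = (195 + 385 + 620 + 115) = 1,315. DTI = 1,315/4,050 = 32.5% ≤ 36%
Not all requirements met → denied.

Denied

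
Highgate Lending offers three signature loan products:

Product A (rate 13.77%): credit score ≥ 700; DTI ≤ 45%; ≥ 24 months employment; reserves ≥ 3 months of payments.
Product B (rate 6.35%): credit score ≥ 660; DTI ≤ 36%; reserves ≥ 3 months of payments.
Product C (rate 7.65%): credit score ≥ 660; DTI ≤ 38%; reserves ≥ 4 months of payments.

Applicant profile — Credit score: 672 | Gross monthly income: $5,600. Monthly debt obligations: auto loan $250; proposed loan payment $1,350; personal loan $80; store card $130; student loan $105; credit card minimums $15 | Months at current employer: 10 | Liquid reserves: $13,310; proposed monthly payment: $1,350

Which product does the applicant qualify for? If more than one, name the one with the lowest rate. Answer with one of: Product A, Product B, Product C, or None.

Product B

Total debts = (250 + 1,350 + 80 + 130 + 105 + 15) = 1,930; DTI = 1,930/5,600 = 34.5%.
Reserves = 13,310/1,350 = 9.9 months.
Product A: score 672 < 700; DTI 34.5% ≤ 45%; employment 10 < 24 mo; reserves 9.9 ≥ 3 mo → does not qualify.
Product B: score 672 ≥ 660; DTI 34.5% ≤ 36%; reserves 9.9 ≥ 3 mo → qualifies.
Product C: score 672 ≥ 660; DTI 34.5% ≤ 38%; reserves 9.9 ≥ 4 mo → qualifies.
Qualifying: Product B, Product C. Lowest rate is 6.35% → Product B.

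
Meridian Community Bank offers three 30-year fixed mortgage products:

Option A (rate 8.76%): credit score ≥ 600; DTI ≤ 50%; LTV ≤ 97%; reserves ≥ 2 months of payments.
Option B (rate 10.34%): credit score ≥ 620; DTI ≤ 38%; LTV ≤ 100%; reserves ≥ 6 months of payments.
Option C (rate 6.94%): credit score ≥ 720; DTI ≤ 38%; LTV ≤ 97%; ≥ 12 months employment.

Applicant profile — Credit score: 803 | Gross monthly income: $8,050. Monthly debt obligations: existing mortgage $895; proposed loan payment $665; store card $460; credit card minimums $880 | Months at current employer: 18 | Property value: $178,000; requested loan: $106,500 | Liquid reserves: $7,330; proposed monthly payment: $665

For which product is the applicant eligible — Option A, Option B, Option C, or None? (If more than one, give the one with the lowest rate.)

Total debts = (895 + 665 + 460 + 880) = 2,900; DTI = 2,900/8,050 = 36%.
LTV = 106,500/178,000 = 59.8%.
Reserves = 7,330/665 = 11.0 months.
Option A: score 803 ≥ 600; DTI 36% ≤ 50%; LTV 59.8% ≤ 97%; reserves 11.0 ≥ 2 mo → qualifies.
Option B: score 803 ≥ 620; DTI 36% ≤ 38%; LTV 59.8% ≤ 100%; reserves 11.0 ≥ 6 mo → qualifies.
Option C: score 803 ≥ 720; DTI 36% ≤ 38%; LTV 59.8% ≤ 97%; employment 18 ≥ 12 mo → qualifies.
Qualifying: Option A, Option B, Option C. Lowest rate is 6.94% → Option C.

Option C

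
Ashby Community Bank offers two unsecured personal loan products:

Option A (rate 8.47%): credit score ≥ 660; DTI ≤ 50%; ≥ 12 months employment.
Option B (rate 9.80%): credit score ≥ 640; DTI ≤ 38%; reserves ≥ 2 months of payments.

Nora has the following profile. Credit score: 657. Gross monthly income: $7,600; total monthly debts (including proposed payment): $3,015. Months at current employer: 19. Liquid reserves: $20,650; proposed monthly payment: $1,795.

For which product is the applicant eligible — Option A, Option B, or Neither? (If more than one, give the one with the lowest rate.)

DTI = 3,015/7,600 = 39.7%.
Reserves = 20,650/1,795 = 11.5 months.
Option A: score 657 < 660; DTI 39.7% ≤ 50%; employment 19 ≥ 12 mo → does not qualify.
Option B: score 657 ≥ 640; DTI 39.7% > 38%; reserves 11.5 ≥ 2 mo → does not qualify.

Neither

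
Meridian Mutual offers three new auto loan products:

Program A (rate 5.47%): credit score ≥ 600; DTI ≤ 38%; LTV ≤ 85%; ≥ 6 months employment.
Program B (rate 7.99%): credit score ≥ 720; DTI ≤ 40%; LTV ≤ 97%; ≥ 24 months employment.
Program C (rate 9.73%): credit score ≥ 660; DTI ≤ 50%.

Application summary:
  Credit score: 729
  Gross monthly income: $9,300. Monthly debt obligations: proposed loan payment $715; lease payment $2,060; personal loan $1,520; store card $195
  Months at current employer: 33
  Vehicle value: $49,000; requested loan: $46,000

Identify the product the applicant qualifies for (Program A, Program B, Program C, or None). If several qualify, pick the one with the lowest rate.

Total debts = (715 + 2,060 + 1,520 + 195) = 4,490; DTI = 4,490/9,300 = 48.3%.
LTV = 46,000/49,000 = 93.9%.
Program A: score 729 ≥ 600; DTI 48.3% > 38%; LTV 93.9% > 85%; employment 33 ≥ 6 mo → does not qualify.
Program B: score 729 ≥ 720; DTI 48.3% > 40%; LTV 93.9% ≤ 97%; employment 33 ≥ 24 mo → does not qualify.
Program C: score 729 ≥ 660; DTI 48.3% ≤ 50% → qualifies.

Program C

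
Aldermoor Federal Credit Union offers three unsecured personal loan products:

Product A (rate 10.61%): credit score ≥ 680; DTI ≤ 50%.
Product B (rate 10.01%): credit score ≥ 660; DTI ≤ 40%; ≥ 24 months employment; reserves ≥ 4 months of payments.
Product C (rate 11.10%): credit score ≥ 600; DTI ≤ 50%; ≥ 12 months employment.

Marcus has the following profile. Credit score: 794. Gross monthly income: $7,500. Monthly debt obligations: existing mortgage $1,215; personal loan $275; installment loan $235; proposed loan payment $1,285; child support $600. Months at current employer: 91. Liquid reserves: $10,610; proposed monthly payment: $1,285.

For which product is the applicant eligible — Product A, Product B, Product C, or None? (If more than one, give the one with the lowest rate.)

Total debts = (1,215 + 275 + 235 + 1,285 + 600) = 3,610; DTI = 3,610/7,500 = 48.1%.
Reserves = 10,610/1,285 = 8.3 months.
Product A: score 794 ≥ 680; DTI 48.1% ≤ 50% → qualifies.
Product B: score 794 ≥ 660; DTI 48.1% > 40%; employment 91 ≥ 24 mo; reserves 8.3 ≥ 4 mo → does not qualify.
Product C: score 794 ≥ 600; DTI 48.1% ≤ 50%; employment 91 ≥ 12 mo → qualifies.
Qualifying: Product A, Product C. Lowest rate is 10.61% → Product A.

Product A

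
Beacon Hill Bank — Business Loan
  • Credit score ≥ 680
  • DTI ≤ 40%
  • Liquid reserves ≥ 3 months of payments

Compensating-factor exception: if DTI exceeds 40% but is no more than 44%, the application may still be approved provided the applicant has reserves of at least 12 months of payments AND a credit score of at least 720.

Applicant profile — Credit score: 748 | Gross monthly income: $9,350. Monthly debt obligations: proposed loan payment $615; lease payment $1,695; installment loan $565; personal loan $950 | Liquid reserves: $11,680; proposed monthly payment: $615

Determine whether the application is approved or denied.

Approved

Credit score 748 ≥ 680 (meets base)
Total debts = (615 + 1,695 + 565 + 950) = 3,825. DTI: 3,825 ÷ 9,350 = 40.9%, over the 40% base limit.
Reserves: 11,680 ÷ 615 = 19.0 months (meets 3-month minimum)
DTI 40.9% is within the 40%–44% exception band; checking compensating factors.
Override check — reserves: 19.0 mo (ok); score: 748 (ok).
Both compensating conditions met → exception applies.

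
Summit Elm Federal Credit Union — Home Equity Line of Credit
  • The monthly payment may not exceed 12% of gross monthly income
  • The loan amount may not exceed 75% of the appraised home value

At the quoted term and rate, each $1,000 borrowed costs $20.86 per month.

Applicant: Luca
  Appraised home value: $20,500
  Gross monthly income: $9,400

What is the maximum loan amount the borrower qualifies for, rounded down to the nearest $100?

Payment cap: 12% × $9,400 = $1,128/month.
At $20.86 per $1,000, that supports 1,128/20.86 × 1,000 ≈ $54,074 → $54,000.
LTV cap: 75% × $20,500 = $15,375 → $15,300.
Binding constraint: loan-to-value.

$15,300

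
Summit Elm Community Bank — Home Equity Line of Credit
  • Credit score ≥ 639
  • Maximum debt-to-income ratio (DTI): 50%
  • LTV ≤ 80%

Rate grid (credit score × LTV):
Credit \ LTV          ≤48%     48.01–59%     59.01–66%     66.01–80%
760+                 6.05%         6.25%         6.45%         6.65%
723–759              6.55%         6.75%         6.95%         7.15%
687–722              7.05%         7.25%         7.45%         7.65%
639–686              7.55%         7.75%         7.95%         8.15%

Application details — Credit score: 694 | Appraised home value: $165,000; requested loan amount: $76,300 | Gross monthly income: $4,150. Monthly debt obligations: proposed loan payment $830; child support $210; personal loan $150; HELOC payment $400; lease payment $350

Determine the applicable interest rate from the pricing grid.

Credit score 694 ≥ 639; Total monthly debts = (830 + 210 + 150 + 400 + 350) = 1,940. Debt-to-income = 1,940/4,150 = 46.7% — meets 50% limit
LTV: 76,300 ÷ 165,000 = 46.2%, within 80% cap
Row: 694 falls in 687–722. Column: 46.2% falls in ≤48%. Rate = 7.05%.

7.05%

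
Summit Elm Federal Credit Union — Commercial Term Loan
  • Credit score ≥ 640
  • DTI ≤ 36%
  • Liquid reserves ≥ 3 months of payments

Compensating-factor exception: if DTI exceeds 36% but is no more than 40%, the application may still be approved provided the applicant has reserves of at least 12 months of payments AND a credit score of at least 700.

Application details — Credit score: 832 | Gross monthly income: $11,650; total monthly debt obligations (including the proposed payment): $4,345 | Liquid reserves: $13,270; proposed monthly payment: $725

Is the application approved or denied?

Credit score 832 ≥ 640 (meets base)
DTI: 4,345 ÷ 11,650 = 37.3%, over the 36% base limit.
Reserves: 13,270 ÷ 725 = 18.3 months (meets 3-month minimum)
37.3% falls in the override range (36%–40%), so the compensating-factor test applies.
Reserves 18.3 ≥ 12 months; credit score 832 ≥ 700.
Both compensating conditions met → exception applies.

Approved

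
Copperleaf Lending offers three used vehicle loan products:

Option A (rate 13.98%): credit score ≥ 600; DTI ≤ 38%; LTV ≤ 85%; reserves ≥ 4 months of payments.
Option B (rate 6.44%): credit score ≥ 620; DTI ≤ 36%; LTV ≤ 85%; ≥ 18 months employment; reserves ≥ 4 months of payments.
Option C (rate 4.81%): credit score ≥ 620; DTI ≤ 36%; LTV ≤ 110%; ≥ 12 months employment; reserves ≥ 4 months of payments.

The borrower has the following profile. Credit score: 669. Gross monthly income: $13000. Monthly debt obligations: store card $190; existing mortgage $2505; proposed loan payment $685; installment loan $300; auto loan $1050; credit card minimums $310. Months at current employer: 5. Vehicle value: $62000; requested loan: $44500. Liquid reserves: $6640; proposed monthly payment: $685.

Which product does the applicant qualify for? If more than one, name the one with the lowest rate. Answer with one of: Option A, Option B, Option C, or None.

Total debts = (190 + 2,505 + 685 + 300 + 1,050 + 310) = 5,040; DTI = 5,040/13,000 = 38.8%.
LTV = 44,500/62,000 = 71.8%.
Reserves = 6,640/685 = 9.7 months.
Option A: score 669 ≥ 600; DTI 38.8% > 38%; LTV 71.8% ≤ 85%; reserves 9.7 ≥ 4 mo → does not qualify.
Option B: score 669 ≥ 620; DTI 38.8% > 36%; LTV 71.8% ≤ 85%; employment 5 < 18 mo; reserves 9.7 ≥ 4 mo → does not qualify.
Option C: score 669 ≥ 620; DTI 38.8% > 36%; LTV 71.8% ≤ 110%; employment 5 < 12 mo; reserves 9.7 ≥ 4 mo → does not qualify.

None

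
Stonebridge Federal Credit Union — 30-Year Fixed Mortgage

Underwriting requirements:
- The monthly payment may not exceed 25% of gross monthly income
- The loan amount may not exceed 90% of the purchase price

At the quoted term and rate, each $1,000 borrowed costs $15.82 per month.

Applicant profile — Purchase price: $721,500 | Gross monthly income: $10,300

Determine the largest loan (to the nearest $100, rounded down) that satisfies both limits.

Payment cap: 25% × $10,300 = $2,575/month.
At $15.82 per $1,000, that supports 2,575/15.82 × 1,000 ≈ $162,768 → $162,700.
LTV cap: 90% × $721,500 = $649,350 → $649,300.
Binding constraint: payment-to-income.

$162,700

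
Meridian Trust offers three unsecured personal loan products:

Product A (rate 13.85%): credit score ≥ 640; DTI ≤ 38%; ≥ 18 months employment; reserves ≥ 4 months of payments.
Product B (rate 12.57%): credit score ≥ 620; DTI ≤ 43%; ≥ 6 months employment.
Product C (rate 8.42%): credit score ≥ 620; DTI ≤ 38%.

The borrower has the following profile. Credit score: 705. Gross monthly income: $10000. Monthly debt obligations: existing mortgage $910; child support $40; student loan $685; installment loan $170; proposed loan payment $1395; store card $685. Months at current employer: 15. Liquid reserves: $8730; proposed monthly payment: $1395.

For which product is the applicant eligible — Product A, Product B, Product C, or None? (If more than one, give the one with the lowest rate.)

Product B

Total debts = (910 + 40 + 685 + 170 + 1,395 + 685) = 3,885; DTI = 3,885/10,000 = 38.9%.
Reserves = 8,730/1,395 = 6.3 months.
Product A: score 705 ≥ 640; DTI 38.9% > 38%; employment 15 < 18 mo; reserves 6.3 ≥ 4 mo → does not qualify.
Product B: score 705 ≥ 620; DTI 38.9% ≤ 43%; employment 15 ≥ 6 mo → qualifies.
Product C: score 705 ≥ 620; DTI 38.9% > 38% → does not qualify.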